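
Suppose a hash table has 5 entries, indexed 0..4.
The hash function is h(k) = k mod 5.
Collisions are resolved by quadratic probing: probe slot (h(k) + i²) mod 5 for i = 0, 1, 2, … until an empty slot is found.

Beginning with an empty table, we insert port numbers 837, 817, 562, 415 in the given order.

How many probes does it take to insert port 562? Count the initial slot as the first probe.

3

Insert 837: h=2, slot 2 empty -> index 2.
Insert 817: h=2, slot 2 occupied -> index 3.
Insert 562: h=2, slots 2,3 occupied -> index 1.
Insert 415: h=0, slot 0 empty -> index 0.
Table: [415, 562, 837, 817, —]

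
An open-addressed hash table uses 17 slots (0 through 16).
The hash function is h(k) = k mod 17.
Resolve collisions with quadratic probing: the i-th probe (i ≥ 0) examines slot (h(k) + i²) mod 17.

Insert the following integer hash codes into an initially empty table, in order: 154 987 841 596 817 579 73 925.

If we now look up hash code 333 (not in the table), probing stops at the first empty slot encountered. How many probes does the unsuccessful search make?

Insert 154: h=1, slot 1 empty -> index 1.
Insert 987: h=1, slot 1 occupied -> index 2.
Insert 841: h=8, slot 8 empty -> index 8.
Insert 596: h=1, slots 1,2 occupied -> index 5.
Insert 817: h=1, slots 1,2,5 occupied -> index 10.
Insert 579: h=1, slots 1,2,5,10 occupied -> index 0.
Insert 73: h=5, slot 5 occupied -> index 6.
Insert 925: h=7, slot 7 empty -> index 7.
Table: [579, 154, 987, ., ., 596, 73, 925, 841, ., 817, ., ., ., ., ., .]
Lookup 333: h=10, probe 10,11 → slot 11 empty, not found.

2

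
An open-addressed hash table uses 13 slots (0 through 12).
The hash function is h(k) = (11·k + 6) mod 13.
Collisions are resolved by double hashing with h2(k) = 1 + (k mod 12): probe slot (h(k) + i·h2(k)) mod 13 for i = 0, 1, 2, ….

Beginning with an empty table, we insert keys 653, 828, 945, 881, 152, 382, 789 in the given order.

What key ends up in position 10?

152

653 hashes to 0; slot 0 is free => place at 0.
828 hashes to 1; slot 1 is free => place at 1.
945 hashes to 1, h2=10; 1 taken => place at 11.
881 hashes to 12; slot 12 is free => place at 12.
152 hashes to 1, h2=9; 1 taken => place at 10.
382 hashes to 9; slot 9 is free => place at 9.
789 hashes to 1, h2=10; 1,11 taken => place at 8.
Table: [653, 828, ∅, ∅, ∅, ∅, ∅, ∅, 789, 382, 152, 945, 881]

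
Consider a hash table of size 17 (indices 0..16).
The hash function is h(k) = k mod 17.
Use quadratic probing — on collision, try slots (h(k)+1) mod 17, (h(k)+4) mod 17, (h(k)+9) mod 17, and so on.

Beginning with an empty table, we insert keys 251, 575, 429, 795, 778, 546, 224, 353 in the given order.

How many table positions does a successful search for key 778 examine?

Insert 251: h=13, slot 13 empty → index 13.
Insert 575: h=14, slot 14 empty → index 14.
Insert 429: h=4, slot 4 empty → index 4.
Insert 795: h=13, slots 13,14 occupied → index 0.
Insert 778: h=13, slots 13,14,0 occupied → index 5.
Insert 546: h=2, slot 2 empty → index 2.
Insert 224: h=3, slot 3 empty → index 3.
Insert 353: h=13, slots 13,14,0,5 occupied → index 12.
Table: [795, _, 546, 224, 429, 778, _, _, _, _, _, _, 353, 251, 575, _, _]
Lookup 778: h=13, probe 13,14,0,5 → found at 5.

4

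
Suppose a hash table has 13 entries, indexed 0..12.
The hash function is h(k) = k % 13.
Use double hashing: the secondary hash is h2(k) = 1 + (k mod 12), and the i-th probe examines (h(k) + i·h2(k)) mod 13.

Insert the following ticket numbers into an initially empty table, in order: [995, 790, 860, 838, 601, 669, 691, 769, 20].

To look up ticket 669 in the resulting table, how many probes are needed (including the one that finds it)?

995 hashes to 7; slot 7 is free → place at 7.
790 hashes to 10; slot 10 is free → place at 10.
860 hashes to 2; slot 2 is free → place at 2.
838 hashes to 6; slot 6 is free → place at 6.
601 hashes to 3; slot 3 is free → place at 3.
669 hashes to 6, h2=10; 6,3 taken → place at 0.
691 hashes to 2, h2=8; 2,10 taken → place at 5.
769 hashes to 2, h2=2; 2 taken → place at 4.
20 hashes to 7, h2=9; 7,3 taken → place at 12.
Table: [669, -, 860, 601, 769, 691, 838, 995, -, -, 790, -, 20]
Lookup 669: h=6, h2=10, probe 6,3,0 → found at 0.

3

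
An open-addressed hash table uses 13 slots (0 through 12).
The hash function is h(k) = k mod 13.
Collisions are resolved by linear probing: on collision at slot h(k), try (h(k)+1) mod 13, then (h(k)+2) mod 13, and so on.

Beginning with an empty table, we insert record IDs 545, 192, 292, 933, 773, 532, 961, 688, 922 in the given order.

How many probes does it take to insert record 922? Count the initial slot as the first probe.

5

Insert 545: h=12, slot 12 empty -> index 12.
Insert 192: h=10, slot 10 empty -> index 10.
Insert 292: h=6, slot 6 empty -> index 6.
Insert 933: h=10, slot 10 occupied -> index 11.
Insert 773: h=6, slot 6 occupied -> index 7.
Insert 532: h=12, slot 12 occupied -> index 0.
Insert 961: h=12, slots 12,0 occupied -> index 1.
Insert 688: h=12, slots 12,0,1 occupied -> index 2.
Insert 922: h=12, slots 12,0,1,2 occupied -> index 3.
Table: [532, 961, 688, 922, ., ., 292, 773, ., ., 192, 933, 545]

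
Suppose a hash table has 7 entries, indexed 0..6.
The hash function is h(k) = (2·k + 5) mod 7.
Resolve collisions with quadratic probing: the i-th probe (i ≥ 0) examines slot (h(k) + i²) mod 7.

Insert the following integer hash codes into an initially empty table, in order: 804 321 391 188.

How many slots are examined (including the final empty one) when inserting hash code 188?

4

Insert 804: h=3, slot 3 empty => index 3.
Insert 321: h=3, slot 3 occupied => index 4.
Insert 391: h=3, slots 3,4 occupied => index 0.
Insert 188: h=3, slots 3,4,0 occupied => index 5.
Table: [391, -, -, 804, 321, 188, -]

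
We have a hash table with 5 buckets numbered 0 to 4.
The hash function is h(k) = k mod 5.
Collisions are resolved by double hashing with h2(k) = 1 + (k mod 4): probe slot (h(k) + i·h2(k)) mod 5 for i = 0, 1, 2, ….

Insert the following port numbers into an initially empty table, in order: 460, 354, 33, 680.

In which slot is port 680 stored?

1

460: h=0 -> slot 0
354: h=4 -> slot 4
33: h=3 -> slot 3
680: h=0, h2=1, probe 0,1 -> slot 1
Table: [460, 680, -, 33, 354]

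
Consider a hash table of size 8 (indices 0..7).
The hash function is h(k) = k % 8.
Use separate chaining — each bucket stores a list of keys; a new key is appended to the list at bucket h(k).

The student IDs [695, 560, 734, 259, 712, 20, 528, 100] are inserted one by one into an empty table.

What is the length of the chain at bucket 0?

3

695 → bucket 7
560 → bucket 0
734 → bucket 6
259 → bucket 3
712 → bucket 0 (collision)
20 → bucket 4
528 → bucket 0 (collision)
100 → bucket 4 (collision)
Final buckets:
0: 560 -> 712 -> 528
1: .
2: .
3: 259
4: 20 -> 100
5: .
6: 734
7: 695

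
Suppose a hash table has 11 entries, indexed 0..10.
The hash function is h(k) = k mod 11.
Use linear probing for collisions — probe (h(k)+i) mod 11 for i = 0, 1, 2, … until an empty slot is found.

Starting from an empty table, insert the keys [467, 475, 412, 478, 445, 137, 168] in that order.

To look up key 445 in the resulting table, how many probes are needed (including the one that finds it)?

4

467: h=5 -> slot 5
475: h=2 -> slot 2
412: h=5, probe 5,6 -> slot 6
478: h=5, probe 5,6,7 -> slot 7
445: h=5, probe 5,6,7,8 -> slot 8
137: h=5, probe 5,6,7,8,9 -> slot 9
168: h=3 -> slot 3
Table: [—, —, 475, 168, —, 467, 412, 478, 445, 137, —]
Lookup 445: h=5, probe 5,6,7,8 → found at 8.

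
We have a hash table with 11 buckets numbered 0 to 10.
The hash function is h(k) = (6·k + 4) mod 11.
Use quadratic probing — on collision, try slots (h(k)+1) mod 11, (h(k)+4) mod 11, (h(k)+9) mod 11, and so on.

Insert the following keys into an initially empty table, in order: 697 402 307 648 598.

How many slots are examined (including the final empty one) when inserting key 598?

4

697: h=6 => slot 6
402: h=7 => slot 7
307: h=9 => slot 9
648: h=9, probe 9,10 => slot 10
598: h=6, probe 6,7,10,4 => slot 4
Table: [_, _, _, _, 598, _, 697, 402, _, 307, 648]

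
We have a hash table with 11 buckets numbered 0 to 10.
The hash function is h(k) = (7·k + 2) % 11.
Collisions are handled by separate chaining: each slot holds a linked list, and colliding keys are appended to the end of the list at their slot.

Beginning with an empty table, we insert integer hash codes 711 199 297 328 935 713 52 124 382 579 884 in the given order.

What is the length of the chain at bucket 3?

Insert 711: h=7, bucket 7 empty → new chain.
Insert 199: h=9, bucket 9 empty → new chain.
Insert 297: h=2, bucket 2 empty → new chain.
Insert 328: h=10, bucket 10 empty → new chain.
Insert 935: h=2, bucket 2 nonempty → append to chain.
Insert 713: h=10, bucket 10 nonempty → append to chain.
Insert 52: h=3, bucket 3 empty → new chain.
Insert 124: h=1, bucket 1 empty → new chain.
Insert 382: h=3, bucket 3 nonempty → append to chain.
Insert 579: h=7, bucket 7 nonempty → append to chain.
Insert 884: h=8, bucket 8 empty → new chain.
Final buckets:
0: -
1: 124
2: 297 -> 935
3: 52 -> 382
4: -
5: -
6: -
7: 711 -> 579
8: 884
9: 199
10: 328 -> 713

2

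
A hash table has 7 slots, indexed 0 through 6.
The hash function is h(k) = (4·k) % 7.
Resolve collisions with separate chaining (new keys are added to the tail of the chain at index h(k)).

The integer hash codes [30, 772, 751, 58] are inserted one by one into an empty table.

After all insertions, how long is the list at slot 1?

30 -> bucket 1
772 -> bucket 1 (collision)
751 -> bucket 1 (collision)
58 -> bucket 1 (collision)
Final buckets:
0: ∅
1: 30 -> 772 -> 751 -> 58
2: ∅
3: ∅
4: ∅
5: ∅
6: ∅

4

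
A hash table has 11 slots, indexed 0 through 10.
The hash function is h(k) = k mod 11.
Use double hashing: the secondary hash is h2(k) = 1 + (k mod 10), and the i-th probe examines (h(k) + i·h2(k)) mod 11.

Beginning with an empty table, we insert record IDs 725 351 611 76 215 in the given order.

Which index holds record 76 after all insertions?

725: h=10 => slot 10
351: h=10, h2=2, probe 10,1 => slot 1
611: h=6 => slot 6
76: h=10, h2=7, probe 10,6,2 => slot 2
215: h=6, h2=6, probe 6,1,7 => slot 7
Table: [_, 351, 76, _, _, _, 611, 215, _, _, 725]

2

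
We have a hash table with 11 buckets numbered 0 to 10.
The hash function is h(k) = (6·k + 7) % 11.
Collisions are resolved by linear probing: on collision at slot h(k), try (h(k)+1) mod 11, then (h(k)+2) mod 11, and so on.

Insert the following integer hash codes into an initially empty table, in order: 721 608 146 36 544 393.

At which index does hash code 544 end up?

6

721 hashes to 10; slot 10 is free → place at 10.
608 hashes to 3; slot 3 is free → place at 3.
146 hashes to 3; 3 taken → place at 4.
36 hashes to 3; 3,4 taken → place at 5.
544 hashes to 4; 4,5 taken → place at 6.
393 hashes to 0; slot 0 is free → place at 0.
Table: [393, ∅, ∅, 608, 146, 36, 544, ∅, ∅, ∅, 721]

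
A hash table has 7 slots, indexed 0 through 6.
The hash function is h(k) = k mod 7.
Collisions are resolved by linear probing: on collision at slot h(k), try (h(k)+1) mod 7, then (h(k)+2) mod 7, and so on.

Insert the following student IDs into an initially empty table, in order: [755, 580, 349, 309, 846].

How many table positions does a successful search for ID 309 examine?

Insert 755: h=6, slot 6 empty => index 6.
Insert 580: h=6, slot 6 occupied => index 0.
Insert 349: h=6, slots 6,0 occupied => index 1.
Insert 309: h=1, slot 1 occupied => index 2.
Insert 846: h=6, slots 6,0,1,2 occupied => index 3.
Table: [580, 349, 309, 846, -, -, 755]
Lookup 309: h=1, probe 1,2 → found at 2.

2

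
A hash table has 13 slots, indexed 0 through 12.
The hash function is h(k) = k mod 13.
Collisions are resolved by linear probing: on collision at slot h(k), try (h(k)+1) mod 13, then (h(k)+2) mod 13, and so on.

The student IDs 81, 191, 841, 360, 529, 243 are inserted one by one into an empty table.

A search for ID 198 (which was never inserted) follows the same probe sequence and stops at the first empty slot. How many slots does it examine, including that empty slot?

81: h=3 → slot 3
191: h=9 → slot 9
841: h=9, probe 9,10 → slot 10
360: h=9, probe 9,10,11 → slot 11
529: h=9, probe 9,10,11,12 → slot 12
243: h=9, probe 9,10,11,12,0 → slot 0
Table: [243, _, _, 81, _, _, _, _, _, 191, 841, 360, 529]
Lookup 198: h=3, probe 3,4 → slot 4 empty, not found.

2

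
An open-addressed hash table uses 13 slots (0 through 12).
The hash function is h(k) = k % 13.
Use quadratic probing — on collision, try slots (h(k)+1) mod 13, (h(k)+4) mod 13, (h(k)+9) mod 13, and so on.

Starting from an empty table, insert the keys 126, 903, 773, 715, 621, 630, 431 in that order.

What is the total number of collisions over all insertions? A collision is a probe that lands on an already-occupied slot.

Insert 126: h=9, slot 9 empty → index 9.
Insert 903: h=6, slot 6 empty → index 6.
Insert 773: h=6, slot 6 occupied → index 7.
Insert 715: h=0, slot 0 empty → index 0.
Insert 621: h=10, slot 10 empty → index 10.
Insert 630: h=6, slots 6,7,10 occupied → index 2.
Insert 431: h=2, slot 2 occupied → index 3.
Table: [715, ., 630, 431, ., ., 903, 773, ., 126, 621, ., .]

5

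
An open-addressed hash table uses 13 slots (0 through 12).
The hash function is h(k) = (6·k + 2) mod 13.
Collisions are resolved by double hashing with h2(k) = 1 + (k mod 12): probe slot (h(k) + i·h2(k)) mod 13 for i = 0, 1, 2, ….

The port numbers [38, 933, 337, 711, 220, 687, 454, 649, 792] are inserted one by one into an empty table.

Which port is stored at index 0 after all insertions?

38: h=9 => slot 9
933: h=10 => slot 10
337: h=9, h2=2, probe 9,11 => slot 11
711: h=4 => slot 4
220: h=9, h2=5, probe 9,1 => slot 1
687: h=3 => slot 3
454: h=9, h2=11, probe 9,7 => slot 7
649: h=9, h2=2, probe 9,11,0 => slot 0
792: h=9, h2=1, probe 9,10,11,12 => slot 12
Table: [649, 220, -, 687, 711, -, -, 454, -, 38, 933, 337, 792]

649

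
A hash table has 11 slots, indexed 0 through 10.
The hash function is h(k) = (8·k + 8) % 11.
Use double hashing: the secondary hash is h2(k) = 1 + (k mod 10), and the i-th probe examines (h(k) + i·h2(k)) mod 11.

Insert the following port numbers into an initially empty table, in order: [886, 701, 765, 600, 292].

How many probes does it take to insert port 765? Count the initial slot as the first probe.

2

Insert 886: h=1, slot 1 empty → index 1.
Insert 701: h=6, slot 6 empty → index 6.
Insert 765: h=1, h2=6, slot 1 occupied → index 7.
Insert 600: h=1, h2=1, slot 1 occupied → index 2.
Insert 292: h=1, h2=3, slot 1 occupied → index 4.
Table: [_, 886, 600, _, 292, _, 701, 765, _, _, _]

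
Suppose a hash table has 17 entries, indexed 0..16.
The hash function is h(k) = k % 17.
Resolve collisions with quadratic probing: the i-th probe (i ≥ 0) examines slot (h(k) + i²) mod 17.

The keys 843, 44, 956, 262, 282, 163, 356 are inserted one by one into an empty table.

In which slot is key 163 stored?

843 hashes to 10; slot 10 is free => place at 10.
44 hashes to 10; 10 taken => place at 11.
956 hashes to 4; slot 4 is free => place at 4.
262 hashes to 7; slot 7 is free => place at 7.
282 hashes to 10; 10,11 taken => place at 14.
163 hashes to 10; 10,11,14 taken => place at 2.
356 hashes to 16; slot 16 is free => place at 16.
Table: [., ., 163, ., 956, ., ., 262, ., ., 843, 44, ., ., 282, ., 356]

2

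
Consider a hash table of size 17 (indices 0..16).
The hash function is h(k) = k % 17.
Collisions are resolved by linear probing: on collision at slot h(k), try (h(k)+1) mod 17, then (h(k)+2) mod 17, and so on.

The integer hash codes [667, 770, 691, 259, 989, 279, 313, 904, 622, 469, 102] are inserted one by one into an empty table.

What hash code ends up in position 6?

259

Insert 667: h=4, slot 4 empty → index 4.
Insert 770: h=5, slot 5 empty → index 5.
Insert 691: h=11, slot 11 empty → index 11.
Insert 259: h=4, slots 4,5 occupied → index 6.
Insert 989: h=3, slot 3 empty → index 3.
Insert 279: h=7, slot 7 empty → index 7.
Insert 313: h=7, slot 7 occupied → index 8.
Insert 904: h=3, slots 3,4,5,6,7,8 occupied → index 9.
Insert 622: h=10, slot 10 empty → index 10.
Insert 469: h=10, slots 10,11 occupied → index 12.
Insert 102: h=0, slot 0 empty → index 0.
Table: [102, —, —, 989, 667, 770, 259, 279, 313, 904, 622, 691, 469, —, —, —, —]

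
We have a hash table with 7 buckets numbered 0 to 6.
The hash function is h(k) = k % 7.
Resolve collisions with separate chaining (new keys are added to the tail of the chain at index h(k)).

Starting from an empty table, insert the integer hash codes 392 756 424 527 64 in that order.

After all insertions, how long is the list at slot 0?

2

Insert 392: h=0, bucket 0 empty → new chain.
Insert 756: h=0, bucket 0 nonempty → append to chain.
Insert 424: h=4, bucket 4 empty → new chain.
Insert 527: h=2, bucket 2 empty → new chain.
Insert 64: h=1, bucket 1 empty → new chain.
Final buckets:
0: 392 -> 756
1: 64
2: 527
3: —
4: 424
5: —
6: —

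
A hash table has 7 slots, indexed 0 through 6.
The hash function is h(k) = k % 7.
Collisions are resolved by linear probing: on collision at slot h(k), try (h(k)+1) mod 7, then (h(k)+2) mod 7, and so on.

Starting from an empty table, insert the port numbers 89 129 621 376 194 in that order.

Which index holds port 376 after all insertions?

89: h=5 → slot 5
129: h=3 → slot 3
621: h=5, probe 5,6 → slot 6
376: h=5, probe 5,6,0 → slot 0
194: h=5, probe 5,6,0,1 → slot 1
Table: [376, 194, ., 129, ., 89, 621]

0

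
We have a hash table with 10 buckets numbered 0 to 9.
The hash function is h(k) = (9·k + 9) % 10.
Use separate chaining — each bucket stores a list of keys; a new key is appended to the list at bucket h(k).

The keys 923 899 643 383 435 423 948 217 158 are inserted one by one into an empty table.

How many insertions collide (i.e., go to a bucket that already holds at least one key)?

923 -> bucket 6
899 -> bucket 0
643 -> bucket 6 (collision)
383 -> bucket 6 (collision)
435 -> bucket 4
423 -> bucket 6 (collision)
948 -> bucket 1
217 -> bucket 2
158 -> bucket 1 (collision)
Final buckets:
0: 899
1: 948 -> 158
2: 217
3: —
4: 435
5: —
6: 923 -> 643 -> 383 -> 423
7: —
8: —
9: —

4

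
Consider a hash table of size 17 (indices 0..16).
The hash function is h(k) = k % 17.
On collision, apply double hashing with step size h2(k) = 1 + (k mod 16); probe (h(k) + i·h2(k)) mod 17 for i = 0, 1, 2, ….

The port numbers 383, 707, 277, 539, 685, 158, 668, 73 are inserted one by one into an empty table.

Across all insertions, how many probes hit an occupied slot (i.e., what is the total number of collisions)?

383 hashes to 9; slot 9 is free → place at 9.
707 hashes to 10; slot 10 is free → place at 10.
277 hashes to 5; slot 5 is free → place at 5.
539 hashes to 12; slot 12 is free → place at 12.
685 hashes to 5, h2=14; 5 taken → place at 2.
158 hashes to 5, h2=15; 5 taken → place at 3.
668 hashes to 5, h2=13; 5 taken → place at 1.
73 hashes to 5, h2=10; 5 taken → place at 15.
Table: [-, 668, 685, 158, -, 277, -, -, -, 383, 707, -, 539, -, -, 73, -]

4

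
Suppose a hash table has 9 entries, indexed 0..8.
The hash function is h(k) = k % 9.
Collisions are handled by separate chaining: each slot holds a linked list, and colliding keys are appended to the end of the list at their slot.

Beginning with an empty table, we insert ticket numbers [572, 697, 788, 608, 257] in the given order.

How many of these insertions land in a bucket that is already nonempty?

3

572 -> bucket 5
697 -> bucket 4
788 -> bucket 5 (collision)
608 -> bucket 5 (collision)
257 -> bucket 5 (collision)
Final buckets:
0: -
1: -
2: -
3: -
4: 697
5: 572 -> 788 -> 608 -> 257
6: -
7: -
8: -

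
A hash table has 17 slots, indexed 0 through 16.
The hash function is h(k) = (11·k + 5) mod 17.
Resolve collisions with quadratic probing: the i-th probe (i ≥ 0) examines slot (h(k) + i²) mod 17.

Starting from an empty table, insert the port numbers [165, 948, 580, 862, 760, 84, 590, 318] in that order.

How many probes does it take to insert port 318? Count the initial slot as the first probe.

165 hashes to 1; slot 1 is free → place at 1.
948 hashes to 12; slot 12 is free → place at 12.
580 hashes to 10; slot 10 is free → place at 10.
862 hashes to 1; 1 taken → place at 2.
760 hashes to 1; 1,2 taken → place at 5.
84 hashes to 11; slot 11 is free → place at 11.
590 hashes to 1; 1,2,5,10 taken → place at 0.
318 hashes to 1; 1,2,5,10,0 taken → place at 9.
Table: [590, 165, 862, ., ., 760, ., ., ., 318, 580, 84, 948, ., ., ., .]

6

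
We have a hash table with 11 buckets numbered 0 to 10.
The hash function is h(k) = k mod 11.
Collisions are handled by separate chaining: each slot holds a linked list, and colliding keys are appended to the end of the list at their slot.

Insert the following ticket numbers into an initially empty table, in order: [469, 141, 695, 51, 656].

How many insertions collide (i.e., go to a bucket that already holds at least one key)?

2

Insert 469: h=7, bucket 7 empty → new chain.
Insert 141: h=9, bucket 9 empty → new chain.
Insert 695: h=2, bucket 2 empty → new chain.
Insert 51: h=7, bucket 7 nonempty → append to chain.
Insert 656: h=7, bucket 7 nonempty → append to chain.
Final buckets:
0: -
1: -
2: 695
3: -
4: -
5: -
6: -
7: 469 -> 51 -> 656
8: -
9: 141
10: -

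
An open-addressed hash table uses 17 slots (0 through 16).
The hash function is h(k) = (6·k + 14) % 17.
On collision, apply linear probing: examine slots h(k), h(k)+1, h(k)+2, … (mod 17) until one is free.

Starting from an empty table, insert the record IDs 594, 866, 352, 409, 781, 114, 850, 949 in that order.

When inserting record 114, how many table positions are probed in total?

2

594 hashes to 8; slot 8 is free => place at 8.
866 hashes to 8; 8 taken => place at 9.
352 hashes to 1; slot 1 is free => place at 1.
409 hashes to 3; slot 3 is free => place at 3.
781 hashes to 8; 8,9 taken => place at 10.
114 hashes to 1; 1 taken => place at 2.
850 hashes to 14; slot 14 is free => place at 14.
949 hashes to 13; slot 13 is free => place at 13.
Table: [—, 352, 114, 409, —, —, —, —, 594, 866, 781, —, —, 949, 850, —, —]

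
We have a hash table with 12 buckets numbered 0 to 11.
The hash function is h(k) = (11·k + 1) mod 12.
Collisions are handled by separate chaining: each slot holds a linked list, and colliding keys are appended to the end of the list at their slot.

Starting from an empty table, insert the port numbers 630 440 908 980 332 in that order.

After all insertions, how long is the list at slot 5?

4

630 -> bucket 7
440 -> bucket 5
908 -> bucket 5 (collision)
980 -> bucket 5 (collision)
332 -> bucket 5 (collision)
Final buckets:
0: —
1: —
2: —
3: —
4: —
5: 440 -> 908 -> 980 -> 332
6: —
7: 630
8: —
9: —
10: —
11: —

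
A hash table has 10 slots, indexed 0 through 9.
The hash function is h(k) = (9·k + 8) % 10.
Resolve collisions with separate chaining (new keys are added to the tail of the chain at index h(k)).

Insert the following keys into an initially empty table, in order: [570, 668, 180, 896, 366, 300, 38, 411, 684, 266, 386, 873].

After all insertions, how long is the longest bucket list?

570 -> bucket 8
668 -> bucket 0
180 -> bucket 8 (collision)
896 -> bucket 2
366 -> bucket 2 (collision)
300 -> bucket 8 (collision)
38 -> bucket 0 (collision)
411 -> bucket 7
684 -> bucket 4
266 -> bucket 2 (collision)
386 -> bucket 2 (collision)
873 -> bucket 5
Final buckets:
0: 668 -> 38
1: .
2: 896 -> 366 -> 266 -> 386
3: .
4: 684
5: 873
6: .
7: 411
8: 570 -> 180 -> 300
9: .

4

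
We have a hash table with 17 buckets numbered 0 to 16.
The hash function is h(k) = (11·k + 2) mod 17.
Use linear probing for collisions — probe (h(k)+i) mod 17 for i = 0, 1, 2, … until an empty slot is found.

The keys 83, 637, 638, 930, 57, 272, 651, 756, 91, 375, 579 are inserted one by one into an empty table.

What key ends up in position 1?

91

Insert 83: h=14, slot 14 empty => index 14.
Insert 637: h=5, slot 5 empty => index 5.
Insert 638: h=16, slot 16 empty => index 16.
Insert 930: h=15, slot 15 empty => index 15.
Insert 57: h=0, slot 0 empty => index 0.
Insert 272: h=2, slot 2 empty => index 2.
Insert 651: h=6, slot 6 empty => index 6.
Insert 756: h=5, slots 5,6 occupied => index 7.
Insert 91: h=0, slot 0 occupied => index 1.
Insert 375: h=13, slot 13 empty => index 13.
Insert 579: h=13, slots 13,14,15,16,0,1,2 occupied => index 3.
Table: [57, 91, 272, 579, —, 637, 651, 756, —, —, —, —, —, 375, 83, 930, 638]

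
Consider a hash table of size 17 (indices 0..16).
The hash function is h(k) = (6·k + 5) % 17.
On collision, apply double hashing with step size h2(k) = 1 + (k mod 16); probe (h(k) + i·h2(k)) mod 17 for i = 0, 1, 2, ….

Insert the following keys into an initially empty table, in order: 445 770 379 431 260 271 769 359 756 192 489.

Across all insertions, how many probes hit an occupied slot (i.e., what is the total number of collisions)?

Insert 445: h=6, slot 6 empty → index 6.
Insert 770: h=1, slot 1 empty → index 1.
Insert 379: h=1, h2=12, slot 1 occupied → index 13.
Insert 431: h=7, slot 7 empty → index 7.
Insert 260: h=1, h2=5, slots 1,6 occupied → index 11.
Insert 271: h=16, slot 16 empty → index 16.
Insert 769: h=12, slot 12 empty → index 12.
Insert 359: h=0, slot 0 empty → index 0.
Insert 756: h=2, slot 2 empty → index 2.
Insert 192: h=1, h2=1, slots 1,2 occupied → index 3.
Insert 489: h=15, slot 15 empty → index 15.
Table: [359, 770, 756, 192, —, —, 445, 431, —, —, —, 260, 769, 379, —, 489, 271]

5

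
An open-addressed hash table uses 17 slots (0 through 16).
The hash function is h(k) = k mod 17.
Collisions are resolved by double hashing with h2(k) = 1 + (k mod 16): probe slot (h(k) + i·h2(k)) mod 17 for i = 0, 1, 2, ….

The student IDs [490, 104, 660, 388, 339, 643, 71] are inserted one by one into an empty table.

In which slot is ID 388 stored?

Insert 490: h=14, slot 14 empty → index 14.
Insert 104: h=2, slot 2 empty → index 2.
Insert 660: h=14, h2=5, slots 14,2 occupied → index 7.
Insert 388: h=14, h2=5, slots 14,2,7 occupied → index 12.
Insert 339: h=16, slot 16 empty → index 16.
Insert 643: h=14, h2=4, slot 14 occupied → index 1.
Insert 71: h=3, slot 3 empty → index 3.
Table: [_, 643, 104, 71, _, _, _, 660, _, _, _, _, 388, _, 490, _, 339]

12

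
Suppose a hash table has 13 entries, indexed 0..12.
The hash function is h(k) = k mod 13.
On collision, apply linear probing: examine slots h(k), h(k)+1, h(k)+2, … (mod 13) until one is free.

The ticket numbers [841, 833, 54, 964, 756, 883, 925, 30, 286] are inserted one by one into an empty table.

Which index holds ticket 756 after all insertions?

841: h=9 => slot 9
833: h=1 => slot 1
54: h=2 => slot 2
964: h=2, probe 2,3 => slot 3
756: h=2, probe 2,3,4 => slot 4
883: h=12 => slot 12
925: h=2, probe 2,3,4,5 => slot 5
30: h=4, probe 4,5,6 => slot 6
286: h=0 => slot 0
Table: [286, 833, 54, 964, 756, 925, 30, _, _, 841, _, _, 883]

4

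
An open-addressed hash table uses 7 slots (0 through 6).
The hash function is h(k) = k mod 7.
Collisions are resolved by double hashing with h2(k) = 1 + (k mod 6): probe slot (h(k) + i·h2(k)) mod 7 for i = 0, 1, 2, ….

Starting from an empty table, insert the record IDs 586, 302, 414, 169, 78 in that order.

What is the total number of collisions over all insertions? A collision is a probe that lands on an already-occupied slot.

5

586 hashes to 5; slot 5 is free -> place at 5.
302 hashes to 1; slot 1 is free -> place at 1.
414 hashes to 1, h2=1; 1 taken -> place at 2.
169 hashes to 1, h2=2; 1 taken -> place at 3.
78 hashes to 1, h2=1; 1,2,3 taken -> place at 4.
Table: [—, 302, 414, 169, 78, 586, —]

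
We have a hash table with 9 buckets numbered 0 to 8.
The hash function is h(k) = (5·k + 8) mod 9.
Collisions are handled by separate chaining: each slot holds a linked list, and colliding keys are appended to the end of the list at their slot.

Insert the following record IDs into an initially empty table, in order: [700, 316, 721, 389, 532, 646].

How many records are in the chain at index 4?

700 -> bucket 7
316 -> bucket 4
721 -> bucket 4 (collision)
389 -> bucket 0
532 -> bucket 4 (collision)
646 -> bucket 7 (collision)
Final buckets:
0: 389
1: -
2: -
3: -
4: 316 -> 721 -> 532
5: -
6: -
7: 700 -> 646
8: -

3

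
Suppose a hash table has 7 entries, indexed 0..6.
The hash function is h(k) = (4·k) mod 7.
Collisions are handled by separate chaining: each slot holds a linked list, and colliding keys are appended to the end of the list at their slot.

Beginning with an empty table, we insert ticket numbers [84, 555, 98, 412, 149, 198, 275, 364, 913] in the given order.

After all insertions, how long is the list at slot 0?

84 -> bucket 0
555 -> bucket 1
98 -> bucket 0 (collision)
412 -> bucket 3
149 -> bucket 1 (collision)
198 -> bucket 1 (collision)
275 -> bucket 1 (collision)
364 -> bucket 0 (collision)
913 -> bucket 5
Final buckets:
0: 84 -> 98 -> 364
1: 555 -> 149 -> 198 -> 275
2: —
3: 412
4: —
5: 913
6: —

3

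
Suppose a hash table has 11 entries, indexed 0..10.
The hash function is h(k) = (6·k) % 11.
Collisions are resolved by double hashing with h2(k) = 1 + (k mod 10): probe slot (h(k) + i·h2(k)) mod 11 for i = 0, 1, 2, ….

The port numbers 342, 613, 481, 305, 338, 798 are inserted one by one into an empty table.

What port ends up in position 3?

342: h=6 -> slot 6
613: h=4 -> slot 4
481: h=4, h2=2, probe 4,6,8 -> slot 8
305: h=4, h2=6, probe 4,10 -> slot 10
338: h=4, h2=9, probe 4,2 -> slot 2
798: h=3 -> slot 3
Table: [-, -, 338, 798, 613, -, 342, -, 481, -, 305]

798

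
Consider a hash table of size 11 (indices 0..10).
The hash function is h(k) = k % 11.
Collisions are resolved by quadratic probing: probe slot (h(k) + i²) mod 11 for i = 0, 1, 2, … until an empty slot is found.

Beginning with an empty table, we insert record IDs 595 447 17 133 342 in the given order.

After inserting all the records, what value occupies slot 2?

133

Insert 595: h=1, slot 1 empty => index 1.
Insert 447: h=7, slot 7 empty => index 7.
Insert 17: h=6, slot 6 empty => index 6.
Insert 133: h=1, slot 1 occupied => index 2.
Insert 342: h=1, slots 1,2 occupied => index 5.
Table: [., 595, 133, ., ., 342, 17, 447, ., ., .]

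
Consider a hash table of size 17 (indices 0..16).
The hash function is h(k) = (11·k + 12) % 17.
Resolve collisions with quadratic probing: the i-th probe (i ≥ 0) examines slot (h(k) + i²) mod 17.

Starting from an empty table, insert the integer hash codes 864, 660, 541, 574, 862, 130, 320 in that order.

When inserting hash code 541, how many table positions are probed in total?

3

864: h=13 → slot 13
660: h=13, probe 13,14 → slot 14
541: h=13, probe 13,14,0 → slot 0
574: h=2 → slot 2
862: h=8 → slot 8
130: h=14, probe 14,15 → slot 15
320: h=13, probe 13,14,0,5 → slot 5
Table: [541, —, 574, —, —, 320, —, —, 862, —, —, —, —, 864, 660, 130, —]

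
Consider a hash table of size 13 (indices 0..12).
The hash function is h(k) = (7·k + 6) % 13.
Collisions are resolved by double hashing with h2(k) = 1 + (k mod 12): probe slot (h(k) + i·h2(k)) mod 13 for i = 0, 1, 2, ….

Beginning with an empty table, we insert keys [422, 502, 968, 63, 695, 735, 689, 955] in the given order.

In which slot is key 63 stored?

0

422: h=9 -> slot 9
502: h=10 -> slot 10
968: h=9, h2=9, probe 9,5 -> slot 5
63: h=5, h2=4, probe 5,9,0 -> slot 0
695: h=9, h2=12, probe 9,8 -> slot 8
735: h=3 -> slot 3
689: h=6 -> slot 6
955: h=9, h2=8, probe 9,4 -> slot 4
Table: [63, —, —, 735, 955, 968, 689, —, 695, 422, 502, —, —]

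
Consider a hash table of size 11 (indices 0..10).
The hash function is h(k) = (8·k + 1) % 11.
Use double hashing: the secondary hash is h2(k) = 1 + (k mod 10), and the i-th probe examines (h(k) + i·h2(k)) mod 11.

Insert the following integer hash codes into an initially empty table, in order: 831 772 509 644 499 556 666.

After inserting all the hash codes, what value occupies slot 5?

831: h=5 → slot 5
772: h=6 → slot 6
509: h=3 → slot 3
644: h=5, h2=5, probe 5,10 → slot 10
499: h=0 → slot 0
556: h=5, h2=7, probe 5,1 → slot 1
666: h=5, h2=7, probe 5,1,8 → slot 8
Table: [499, 556, -, 509, -, 831, 772, -, 666, -, 644]

831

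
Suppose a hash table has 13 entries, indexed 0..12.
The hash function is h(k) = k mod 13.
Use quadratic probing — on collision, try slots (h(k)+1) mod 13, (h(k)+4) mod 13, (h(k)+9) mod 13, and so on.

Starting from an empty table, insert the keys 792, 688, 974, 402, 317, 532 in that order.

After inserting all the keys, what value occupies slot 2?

532

Insert 792: h=12, slot 12 empty -> index 12.
Insert 688: h=12, slot 12 occupied -> index 0.
Insert 974: h=12, slots 12,0 occupied -> index 3.
Insert 402: h=12, slots 12,0,3 occupied -> index 8.
Insert 317: h=5, slot 5 empty -> index 5.
Insert 532: h=12, slots 12,0,3,8 occupied -> index 2.
Table: [688, ., 532, 974, ., 317, ., ., 402, ., ., ., 792]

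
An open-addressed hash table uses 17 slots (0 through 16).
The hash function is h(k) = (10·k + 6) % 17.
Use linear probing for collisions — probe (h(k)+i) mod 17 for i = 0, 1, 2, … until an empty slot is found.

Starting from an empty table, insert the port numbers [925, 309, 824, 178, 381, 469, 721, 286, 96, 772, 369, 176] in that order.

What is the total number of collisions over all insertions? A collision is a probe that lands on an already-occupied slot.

925: h=8 -> slot 8
309: h=2 -> slot 2
824: h=1 -> slot 1
178: h=1, probe 1,2,3 -> slot 3
381: h=8, probe 8,9 -> slot 9
469: h=4 -> slot 4
721: h=8, probe 8,9,10 -> slot 10
286: h=10, probe 10,11 -> slot 11
96: h=14 -> slot 14
772: h=8, probe 8,9,10,11,12 -> slot 12
369: h=7 -> slot 7
176: h=15 -> slot 15
Table: [_, 824, 309, 178, 469, _, _, 369, 925, 381, 721, 286, 772, _, 96, 176, _]

10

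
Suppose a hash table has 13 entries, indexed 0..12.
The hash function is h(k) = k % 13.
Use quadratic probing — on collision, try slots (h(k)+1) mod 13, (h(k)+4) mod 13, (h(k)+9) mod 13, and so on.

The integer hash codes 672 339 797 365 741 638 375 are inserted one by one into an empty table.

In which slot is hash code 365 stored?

672 hashes to 9; slot 9 is free -> place at 9.
339 hashes to 1; slot 1 is free -> place at 1.
797 hashes to 4; slot 4 is free -> place at 4.
365 hashes to 1; 1 taken -> place at 2.
741 hashes to 0; slot 0 is free -> place at 0.
638 hashes to 1; 1,2 taken -> place at 5.
375 hashes to 11; slot 11 is free -> place at 11.
Table: [741, 339, 365, ., 797, 638, ., ., ., 672, ., 375, .]

2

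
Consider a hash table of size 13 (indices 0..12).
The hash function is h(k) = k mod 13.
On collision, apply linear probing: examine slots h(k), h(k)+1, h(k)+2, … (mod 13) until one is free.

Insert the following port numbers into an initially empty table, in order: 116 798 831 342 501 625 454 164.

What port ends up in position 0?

116 hashes to 12; slot 12 is free => place at 12.
798 hashes to 5; slot 5 is free => place at 5.
831 hashes to 12; 12 taken => place at 0.
342 hashes to 4; slot 4 is free => place at 4.
501 hashes to 7; slot 7 is free => place at 7.
625 hashes to 1; slot 1 is free => place at 1.
454 hashes to 12; 12,0,1 taken => place at 2.
164 hashes to 8; slot 8 is free => place at 8.
Table: [831, 625, 454, ∅, 342, 798, ∅, 501, 164, ∅, ∅, ∅, 116]

831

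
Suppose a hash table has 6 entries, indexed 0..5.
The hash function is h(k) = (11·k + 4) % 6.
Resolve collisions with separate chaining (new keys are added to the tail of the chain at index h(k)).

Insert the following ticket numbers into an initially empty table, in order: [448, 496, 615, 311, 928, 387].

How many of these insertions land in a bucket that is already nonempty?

3

Insert 448: h=0, bucket 0 empty -> new chain.
Insert 496: h=0, bucket 0 nonempty -> append to chain.
Insert 615: h=1, bucket 1 empty -> new chain.
Insert 311: h=5, bucket 5 empty -> new chain.
Insert 928: h=0, bucket 0 nonempty -> append to chain.
Insert 387: h=1, bucket 1 nonempty -> append to chain.
Final buckets:
0: 448 -> 496 -> 928
1: 615 -> 387
2: .
3: .
4: .
5: 311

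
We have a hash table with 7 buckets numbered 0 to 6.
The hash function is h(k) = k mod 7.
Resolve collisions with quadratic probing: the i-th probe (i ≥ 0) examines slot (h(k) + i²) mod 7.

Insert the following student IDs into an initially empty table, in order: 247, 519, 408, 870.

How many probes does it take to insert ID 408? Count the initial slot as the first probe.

247 hashes to 2; slot 2 is free → place at 2.
519 hashes to 1; slot 1 is free → place at 1.
408 hashes to 2; 2 taken → place at 3.
870 hashes to 2; 2,3 taken → place at 6.
Table: [., 519, 247, 408, ., ., 870]

2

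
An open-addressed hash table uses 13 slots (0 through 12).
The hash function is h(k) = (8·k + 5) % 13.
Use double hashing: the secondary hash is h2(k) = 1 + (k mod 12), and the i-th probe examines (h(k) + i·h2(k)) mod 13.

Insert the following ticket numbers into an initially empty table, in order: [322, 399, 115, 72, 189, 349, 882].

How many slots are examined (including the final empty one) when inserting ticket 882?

322: h=7 => slot 7
399: h=12 => slot 12
115: h=2 => slot 2
72: h=9 => slot 9
189: h=9, h2=10, probe 9,6 => slot 6
349: h=2, h2=2, probe 2,4 => slot 4
882: h=2, h2=7, probe 2,9,3 => slot 3
Table: [_, _, 115, 882, 349, _, 189, 322, _, 72, _, _, 399]

3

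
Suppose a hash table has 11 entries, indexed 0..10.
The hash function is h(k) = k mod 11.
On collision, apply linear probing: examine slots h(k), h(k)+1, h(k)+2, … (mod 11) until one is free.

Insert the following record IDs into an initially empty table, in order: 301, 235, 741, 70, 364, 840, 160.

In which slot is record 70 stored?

301 hashes to 4; slot 4 is free => place at 4.
235 hashes to 4; 4 taken => place at 5.
741 hashes to 4; 4,5 taken => place at 6.
70 hashes to 4; 4,5,6 taken => place at 7.
364 hashes to 1; slot 1 is free => place at 1.
840 hashes to 4; 4,5,6,7 taken => place at 8.
160 hashes to 6; 6,7,8 taken => place at 9.
Table: [∅, 364, ∅, ∅, 301, 235, 741, 70, 840, 160, ∅]

7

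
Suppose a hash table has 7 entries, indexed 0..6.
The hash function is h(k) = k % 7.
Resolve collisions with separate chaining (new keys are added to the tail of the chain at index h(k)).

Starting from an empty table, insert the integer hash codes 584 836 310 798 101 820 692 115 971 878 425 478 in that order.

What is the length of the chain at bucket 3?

584 -> bucket 3
836 -> bucket 3 (collision)
310 -> bucket 2
798 -> bucket 0
101 -> bucket 3 (collision)
820 -> bucket 1
692 -> bucket 6
115 -> bucket 3 (collision)
971 -> bucket 5
878 -> bucket 3 (collision)
425 -> bucket 5 (collision)
478 -> bucket 2 (collision)
Final buckets:
0: 798
1: 820
2: 310 -> 478
3: 584 -> 836 -> 101 -> 115 -> 878
4: —
5: 971 -> 425
6: 692

5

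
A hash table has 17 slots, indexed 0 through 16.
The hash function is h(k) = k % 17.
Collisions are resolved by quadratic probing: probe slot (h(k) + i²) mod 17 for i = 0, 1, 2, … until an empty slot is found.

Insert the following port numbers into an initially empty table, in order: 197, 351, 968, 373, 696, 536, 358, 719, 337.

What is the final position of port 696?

197 hashes to 10; slot 10 is free -> place at 10.
351 hashes to 11; slot 11 is free -> place at 11.
968 hashes to 16; slot 16 is free -> place at 16.
373 hashes to 16; 16 taken -> place at 0.
696 hashes to 16; 16,0 taken -> place at 3.
536 hashes to 9; slot 9 is free -> place at 9.
358 hashes to 1; slot 1 is free -> place at 1.
719 hashes to 5; slot 5 is free -> place at 5.
337 hashes to 14; slot 14 is free -> place at 14.
Table: [373, 358, _, 696, _, 719, _, _, _, 536, 197, 351, _, _, 337, _, 968]

3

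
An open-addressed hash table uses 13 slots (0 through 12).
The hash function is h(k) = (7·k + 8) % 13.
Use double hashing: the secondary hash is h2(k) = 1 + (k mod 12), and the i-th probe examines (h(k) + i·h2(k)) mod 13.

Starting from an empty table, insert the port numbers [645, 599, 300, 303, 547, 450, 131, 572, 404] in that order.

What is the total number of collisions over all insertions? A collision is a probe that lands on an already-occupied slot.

645 hashes to 12; slot 12 is free => place at 12.
599 hashes to 2; slot 2 is free => place at 2.
300 hashes to 2, h2=1; 2 taken => place at 3.
303 hashes to 10; slot 10 is free => place at 10.
547 hashes to 2, h2=8; 2,10 taken => place at 5.
450 hashes to 12, h2=7; 12 taken => place at 6.
131 hashes to 2, h2=12; 2 taken => place at 1.
572 hashes to 8; slot 8 is free => place at 8.
404 hashes to 2, h2=9; 2 taken => place at 11.
Table: [., 131, 599, 300, ., 547, 450, ., 572, ., 303, 404, 645]

6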